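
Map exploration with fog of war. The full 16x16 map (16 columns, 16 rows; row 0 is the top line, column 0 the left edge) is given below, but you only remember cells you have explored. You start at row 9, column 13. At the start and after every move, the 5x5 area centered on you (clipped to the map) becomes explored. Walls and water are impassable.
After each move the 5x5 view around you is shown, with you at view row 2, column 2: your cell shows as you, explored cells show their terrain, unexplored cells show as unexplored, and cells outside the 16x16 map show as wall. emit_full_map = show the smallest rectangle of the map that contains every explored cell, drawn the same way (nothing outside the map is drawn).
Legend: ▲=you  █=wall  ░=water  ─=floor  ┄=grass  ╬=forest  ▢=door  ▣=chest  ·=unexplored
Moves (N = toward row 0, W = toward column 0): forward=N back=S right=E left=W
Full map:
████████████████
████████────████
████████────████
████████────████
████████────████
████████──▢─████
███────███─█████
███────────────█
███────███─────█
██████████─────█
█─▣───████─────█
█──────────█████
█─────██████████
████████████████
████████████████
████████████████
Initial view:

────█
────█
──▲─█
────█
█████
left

─────
─────
──▲──
─────
─████

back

─────
─────
──▲──
─████
█████

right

────█
────█
──▲─█
█████
█████

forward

────█
────█
──▲─█
────█
█████

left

─────
─────
──▲──
─────
─████

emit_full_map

─────█
─────█
──▲──█
─────█
─█████
██████

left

─────
█────
█─▲──
█────
──███

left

─────
██───
██▲──
██───
───██

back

██───
██───
██▲──
───██
█████

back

██───
██───
──▲██
█████
█████

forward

██───
██───
██▲──
───██
█████

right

█────
█────
█─▲──
──███
█████

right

─────
─────
──▲──
─████
█████

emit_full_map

───────█
██─────█
██─────█
██──▲──█
───█████
████████
█████···


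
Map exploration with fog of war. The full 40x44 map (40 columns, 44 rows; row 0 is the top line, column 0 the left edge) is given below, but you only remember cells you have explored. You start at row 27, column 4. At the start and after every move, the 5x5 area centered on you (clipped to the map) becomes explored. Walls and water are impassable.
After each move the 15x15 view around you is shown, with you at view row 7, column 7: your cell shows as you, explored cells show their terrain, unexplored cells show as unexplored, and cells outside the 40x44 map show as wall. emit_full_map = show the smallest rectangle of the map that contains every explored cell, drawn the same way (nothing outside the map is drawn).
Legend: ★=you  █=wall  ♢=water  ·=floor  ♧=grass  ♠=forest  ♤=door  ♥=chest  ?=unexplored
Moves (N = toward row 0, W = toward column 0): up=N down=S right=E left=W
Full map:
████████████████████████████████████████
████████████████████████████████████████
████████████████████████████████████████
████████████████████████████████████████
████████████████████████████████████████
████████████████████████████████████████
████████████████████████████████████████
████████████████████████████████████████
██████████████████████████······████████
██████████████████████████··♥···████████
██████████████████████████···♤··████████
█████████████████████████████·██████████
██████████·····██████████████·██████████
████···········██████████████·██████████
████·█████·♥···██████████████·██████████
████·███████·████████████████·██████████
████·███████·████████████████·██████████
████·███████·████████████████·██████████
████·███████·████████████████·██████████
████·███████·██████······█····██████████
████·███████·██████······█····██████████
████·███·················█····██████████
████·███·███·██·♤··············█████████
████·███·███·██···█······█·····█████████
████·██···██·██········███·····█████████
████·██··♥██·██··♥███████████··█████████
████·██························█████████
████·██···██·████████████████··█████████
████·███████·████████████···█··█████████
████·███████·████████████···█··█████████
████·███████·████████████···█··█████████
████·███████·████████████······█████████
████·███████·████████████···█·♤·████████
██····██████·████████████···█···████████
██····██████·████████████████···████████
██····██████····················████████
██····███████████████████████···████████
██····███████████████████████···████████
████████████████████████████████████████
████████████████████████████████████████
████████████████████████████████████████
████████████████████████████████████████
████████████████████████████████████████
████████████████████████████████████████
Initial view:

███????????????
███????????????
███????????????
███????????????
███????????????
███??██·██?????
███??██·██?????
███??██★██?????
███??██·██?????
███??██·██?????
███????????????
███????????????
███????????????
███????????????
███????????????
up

███????????????
███????????????
███????????????
███????????????
███????????????
███??██·██?????
███??██·██?????
███??██★██?????
███??██·██?????
███??██·██?????
███??██·██?????
███????????????
███????????????
███????????????
███????????????

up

███????????????
███????????????
███????????????
███????????????
███????????????
███??██·██?????
███??██·██?????
███??██★██?????
███??██·██?????
███??██·██?????
███??██·██?????
███??██·██?????
███????????????
███????????????
███????????????

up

███????????????
███????????????
███????????????
███????????????
███????????????
███??██·██?????
███??██·██?????
███??██★██?????
███??██·██?????
███??██·██?????
███??██·██?????
███??██·██?????
███??██·██?????
███????????????
███????????????

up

███????????????
███????????????
███????????????
███????????????
███????????????
███??██·██?????
███??██·██?????
███??██★██?????
███??██·██?????
███??██·██?????
███??██·██?????
███??██·██?????
███??██·██?????
███??██·██?????
███????????????

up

███????????????
███????????????
███????????????
███????????????
███????????????
███??██·██?????
███??██·██?????
███??██★██?????
███??██·██?????
███??██·██?????
███??██·██?????
███??██·██?????
███??██·██?????
███??██·██?????
███??██·██?????

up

███????????????
███????????????
███????????????
███????????????
███????????????
███??██·██?????
███??██·██?????
███??██★██?????
███??██·██?????
███??██·██?????
███??██·██?????
███??██·██?????
███??██·██?????
███??██·██?????
███??██·██?????


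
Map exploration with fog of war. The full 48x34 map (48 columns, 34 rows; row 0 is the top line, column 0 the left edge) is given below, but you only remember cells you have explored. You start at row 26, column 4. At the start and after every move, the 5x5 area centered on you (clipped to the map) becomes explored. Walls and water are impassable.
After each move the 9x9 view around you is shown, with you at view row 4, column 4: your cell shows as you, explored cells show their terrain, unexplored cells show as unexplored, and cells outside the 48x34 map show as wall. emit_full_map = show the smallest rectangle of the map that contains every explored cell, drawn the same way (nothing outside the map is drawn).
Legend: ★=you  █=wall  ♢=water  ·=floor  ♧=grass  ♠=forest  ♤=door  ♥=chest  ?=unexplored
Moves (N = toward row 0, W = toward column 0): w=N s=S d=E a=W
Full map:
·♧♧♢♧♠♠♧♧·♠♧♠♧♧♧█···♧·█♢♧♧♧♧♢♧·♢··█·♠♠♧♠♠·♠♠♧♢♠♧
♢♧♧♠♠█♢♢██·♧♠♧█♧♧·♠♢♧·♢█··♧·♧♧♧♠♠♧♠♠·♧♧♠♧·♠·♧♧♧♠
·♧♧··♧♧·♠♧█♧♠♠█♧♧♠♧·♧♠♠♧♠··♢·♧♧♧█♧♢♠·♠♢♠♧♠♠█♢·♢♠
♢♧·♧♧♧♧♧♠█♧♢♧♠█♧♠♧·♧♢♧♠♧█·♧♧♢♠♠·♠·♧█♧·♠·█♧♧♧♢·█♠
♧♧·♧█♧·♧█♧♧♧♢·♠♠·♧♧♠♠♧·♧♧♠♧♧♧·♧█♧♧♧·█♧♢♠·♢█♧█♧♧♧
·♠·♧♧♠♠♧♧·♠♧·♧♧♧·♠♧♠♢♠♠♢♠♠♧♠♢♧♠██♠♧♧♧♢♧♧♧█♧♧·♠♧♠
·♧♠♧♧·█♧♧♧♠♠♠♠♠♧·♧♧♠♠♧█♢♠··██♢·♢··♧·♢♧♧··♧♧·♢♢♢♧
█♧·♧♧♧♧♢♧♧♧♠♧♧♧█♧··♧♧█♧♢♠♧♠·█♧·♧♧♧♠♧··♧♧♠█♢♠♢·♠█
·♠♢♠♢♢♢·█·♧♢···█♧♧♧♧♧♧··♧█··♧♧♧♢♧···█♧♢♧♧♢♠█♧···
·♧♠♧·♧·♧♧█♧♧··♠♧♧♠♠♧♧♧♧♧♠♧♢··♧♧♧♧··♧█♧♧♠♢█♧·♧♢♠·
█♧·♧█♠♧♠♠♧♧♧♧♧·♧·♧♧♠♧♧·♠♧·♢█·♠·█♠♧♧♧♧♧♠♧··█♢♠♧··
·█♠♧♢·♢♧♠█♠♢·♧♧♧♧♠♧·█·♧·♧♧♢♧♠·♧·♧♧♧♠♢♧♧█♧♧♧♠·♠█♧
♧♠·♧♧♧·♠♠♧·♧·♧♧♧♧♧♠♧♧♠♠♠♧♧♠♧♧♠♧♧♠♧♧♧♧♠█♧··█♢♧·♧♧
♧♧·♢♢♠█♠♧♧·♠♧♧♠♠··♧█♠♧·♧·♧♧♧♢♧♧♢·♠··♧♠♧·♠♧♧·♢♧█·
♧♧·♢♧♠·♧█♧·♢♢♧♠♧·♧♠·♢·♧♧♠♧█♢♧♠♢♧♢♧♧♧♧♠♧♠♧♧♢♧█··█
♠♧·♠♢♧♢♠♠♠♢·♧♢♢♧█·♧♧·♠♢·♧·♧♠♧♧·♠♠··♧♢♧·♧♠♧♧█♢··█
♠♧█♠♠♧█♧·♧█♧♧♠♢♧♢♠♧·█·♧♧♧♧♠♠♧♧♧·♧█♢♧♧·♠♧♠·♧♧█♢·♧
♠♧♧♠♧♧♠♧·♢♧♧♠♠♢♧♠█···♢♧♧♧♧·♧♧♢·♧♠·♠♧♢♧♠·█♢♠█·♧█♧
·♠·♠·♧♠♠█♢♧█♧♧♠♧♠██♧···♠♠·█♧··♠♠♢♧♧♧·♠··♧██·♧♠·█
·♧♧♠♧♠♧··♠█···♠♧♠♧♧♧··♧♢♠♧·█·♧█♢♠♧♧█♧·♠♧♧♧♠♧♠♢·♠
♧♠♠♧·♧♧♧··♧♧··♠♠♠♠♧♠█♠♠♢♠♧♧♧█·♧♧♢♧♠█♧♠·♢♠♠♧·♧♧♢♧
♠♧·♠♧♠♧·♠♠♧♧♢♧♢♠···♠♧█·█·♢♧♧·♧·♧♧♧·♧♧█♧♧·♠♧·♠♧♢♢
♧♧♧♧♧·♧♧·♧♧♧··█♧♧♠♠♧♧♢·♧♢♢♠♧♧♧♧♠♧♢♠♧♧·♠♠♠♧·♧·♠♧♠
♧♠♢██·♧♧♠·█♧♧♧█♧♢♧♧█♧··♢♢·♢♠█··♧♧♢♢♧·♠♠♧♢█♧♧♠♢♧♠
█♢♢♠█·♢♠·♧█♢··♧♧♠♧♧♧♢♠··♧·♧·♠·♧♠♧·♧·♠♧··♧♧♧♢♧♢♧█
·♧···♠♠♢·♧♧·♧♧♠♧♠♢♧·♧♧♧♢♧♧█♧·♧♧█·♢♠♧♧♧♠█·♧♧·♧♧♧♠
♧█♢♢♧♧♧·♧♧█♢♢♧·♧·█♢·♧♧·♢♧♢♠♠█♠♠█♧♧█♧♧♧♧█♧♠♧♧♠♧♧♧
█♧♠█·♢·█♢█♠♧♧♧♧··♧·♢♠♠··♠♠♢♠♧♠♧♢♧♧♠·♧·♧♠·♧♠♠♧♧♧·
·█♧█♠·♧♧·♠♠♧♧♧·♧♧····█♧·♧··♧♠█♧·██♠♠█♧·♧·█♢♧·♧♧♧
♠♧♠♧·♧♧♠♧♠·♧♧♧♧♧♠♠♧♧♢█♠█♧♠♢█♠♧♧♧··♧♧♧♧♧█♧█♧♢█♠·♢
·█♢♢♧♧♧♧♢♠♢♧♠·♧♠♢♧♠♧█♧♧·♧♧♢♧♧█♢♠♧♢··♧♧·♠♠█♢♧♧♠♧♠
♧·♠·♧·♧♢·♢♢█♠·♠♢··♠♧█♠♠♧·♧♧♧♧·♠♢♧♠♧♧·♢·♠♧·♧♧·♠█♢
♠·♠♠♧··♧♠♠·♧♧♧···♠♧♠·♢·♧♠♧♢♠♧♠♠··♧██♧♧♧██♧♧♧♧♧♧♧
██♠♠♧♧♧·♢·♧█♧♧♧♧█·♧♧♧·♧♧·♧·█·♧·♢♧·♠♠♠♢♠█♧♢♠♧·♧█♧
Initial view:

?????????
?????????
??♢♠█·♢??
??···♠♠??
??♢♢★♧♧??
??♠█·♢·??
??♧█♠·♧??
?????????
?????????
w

?????????
?????????
??♢██·♧??
??♢♠█·♢??
??··★♠♠??
??♢♢♧♧♧??
??♠█·♢·??
??♧█♠·♧??
?????????

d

?????????
?????????
?♢██·♧♧??
?♢♠█·♢♠??
?···★♠♢??
?♢♢♧♧♧·??
?♠█·♢·█??
?♧█♠·♧???
?????????

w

?????????
?????????
??♧♧·♧♧??
?♢██·♧♧??
?♢♠█★♢♠??
?···♠♠♢??
?♢♢♧♧♧·??
?♠█·♢·█??
?♧█♠·♧???

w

?????????
?????????
??♠♧♠♧·??
??♧♧·♧♧??
?♢██★♧♧??
?♢♠█·♢♠??
?···♠♠♢??
?♢♢♧♧♧·??
?♠█·♢·█??

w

?????????
?????????
??♧·♧♧♧??
??♠♧♠♧·??
??♧♧★♧♧??
?♢██·♧♧??
?♢♠█·♢♠??
?···♠♠♢??
?♢♢♧♧♧·??

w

?????????
?????????
??♠♧♠♧·??
??♧·♧♧♧??
??♠♧★♧·??
??♧♧·♧♧??
?♢██·♧♧??
?♢♠█·♢♠??
?···♠♠♢??

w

?????????
?????????
??♠·♧♠♠??
??♠♧♠♧·??
??♧·★♧♧??
??♠♧♠♧·??
??♧♧·♧♧??
?♢██·♧♧??
?♢♠█·♢♠??

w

?????????
?????????
??♠♧♧♠♧??
??♠·♧♠♠??
??♠♧★♧·??
??♧·♧♧♧??
??♠♧♠♧·??
??♧♧·♧♧??
?♢██·♧♧??

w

?????????
?????????
??♠♠♧█♧??
??♠♧♧♠♧??
??♠·★♠♠??
??♠♧♠♧·??
??♧·♧♧♧??
??♠♧♠♧·??
??♧♧·♧♧??

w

?????????
?????????
??♠♢♧♢♠??
??♠♠♧█♧??
??♠♧★♠♧??
??♠·♧♠♠??
??♠♧♠♧·??
??♧·♧♧♧??
??♠♧♠♧·??

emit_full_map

?♠♢♧♢♠
?♠♠♧█♧
?♠♧★♠♧
?♠·♧♠♠
?♠♧♠♧·
?♧·♧♧♧
?♠♧♠♧·
?♧♧·♧♧
♢██·♧♧
♢♠█·♢♠
···♠♠♢
♢♢♧♧♧·
♠█·♢·█
♧█♠·♧?

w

?????????
?????????
??♢♧♠·♧??
??♠♢♧♢♠??
??♠♠★█♧??
??♠♧♧♠♧??
??♠·♧♠♠??
??♠♧♠♧·??
??♧·♧♧♧??

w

?????????
?????????
??♢♢♠█♠??
??♢♧♠·♧??
??♠♢★♢♠??
??♠♠♧█♧??
??♠♧♧♠♧??
??♠·♧♠♠??
??♠♧♠♧·??

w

?????????
?????????
??♧♧♧·♠??
??♢♢♠█♠??
??♢♧★·♧??
??♠♢♧♢♠??
??♠♠♧█♧??
??♠♧♧♠♧??
??♠·♧♠♠??

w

?????????
?????????
??♧♢·♢♧??
??♧♧♧·♠??
??♢♢★█♠??
??♢♧♠·♧??
??♠♢♧♢♠??
??♠♠♧█♧??
??♠♧♧♠♧??

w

?????????
?????????
??♧█♠♧♠??
??♧♢·♢♧??
??♧♧★·♠??
??♢♢♠█♠??
??♢♧♠·♧??
??♠♢♧♢♠??
??♠♠♧█♧??

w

?????????
?????????
??♧·♧·♧??
??♧█♠♧♠??
??♧♢★♢♧??
??♧♧♧·♠??
??♢♢♠█♠??
??♢♧♠·♧??
??♠♢♧♢♠??

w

?????????
?????????
??♠♢♢♢·??
??♧·♧·♧??
??♧█★♧♠??
??♧♢·♢♧??
??♧♧♧·♠??
??♢♢♠█♠??
??♢♧♠·♧??

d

?????????
?????????
?♠♢♢♢·█??
?♧·♧·♧♧??
?♧█♠★♠♠??
?♧♢·♢♧♠??
?♧♧♧·♠♠??
?♢♢♠█♠???
?♢♧♠·♧???

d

?????????
?????????
♠♢♢♢·█·??
♧·♧·♧♧█??
♧█♠♧★♠♧??
♧♢·♢♧♠█??
♧♧♧·♠♠♧??
♢♢♠█♠????
♢♧♠·♧????

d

?????????
?????????
♢♢♢·█·♧??
·♧·♧♧█♧??
█♠♧♠★♧♧??
♢·♢♧♠█♠??
♧♧·♠♠♧·??
♢♠█♠?????
♧♠·♧?????

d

?????????
?????????
♢♢·█·♧♢??
♧·♧♧█♧♧??
♠♧♠♠★♧♧??
·♢♧♠█♠♢??
♧·♠♠♧·♧??
♠█♠??????
♠·♧??????

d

?????????
?????????
♢·█·♧♢·??
·♧♧█♧♧·??
♧♠♠♧★♧♧??
♢♧♠█♠♢·??
·♠♠♧·♧·??
█♠???????
·♧???????

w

?????????
?????????
??♧♧♧♠♧??
♢·█·♧♢·??
·♧♧█★♧·??
♧♠♠♧♧♧♧??
♢♧♠█♠♢·??
·♠♠♧·♧·??
█♠???????

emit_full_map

??????♧♧♧♠♧
?♠♢♢♢·█·♧♢·
?♧·♧·♧♧█★♧·
?♧█♠♧♠♠♧♧♧♧
?♧♢·♢♧♠█♠♢·
?♧♧♧·♠♠♧·♧·
?♢♢♠█♠?????
?♢♧♠·♧?????
?♠♢♧♢♠?????
?♠♠♧█♧?????
?♠♧♧♠♧?????
?♠·♧♠♠?????
?♠♧♠♧·?????
?♧·♧♧♧?????
?♠♧♠♧·?????
?♧♧·♧♧?????
♢██·♧♧?????
♢♠█·♢♠?????
···♠♠♢?????
♢♢♧♧♧·?????
♠█·♢·█?????
♧█♠·♧??????

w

?????????
?????????
??♧♧♠♠♠??
??♧♧♧♠♧??
♢·█·★♢·??
·♧♧█♧♧·??
♧♠♠♧♧♧♧??
♢♧♠█♠♢·??
·♠♠♧·♧·??

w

?????????
?????????
??♧·♠♧·??
??♧♧♠♠♠??
??♧♧★♠♧??
♢·█·♧♢·??
·♧♧█♧♧·??
♧♠♠♧♧♧♧??
♢♧♠█♠♢·??

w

?????????
?????????
??█♧♧♧♢??
??♧·♠♧·??
??♧♧★♠♠??
??♧♧♧♠♧??
♢·█·♧♢·??
·♧♧█♧♧·??
♧♠♠♧♧♧♧??

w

?????????
?????????
??♠█♧♢♧??
??█♧♧♧♢??
??♧·★♧·??
??♧♧♠♠♠??
??♧♧♧♠♧??
♢·█·♧♢·??
·♧♧█♧♧·??

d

?????????
?????????
?♠█♧♢♧♠??
?█♧♧♧♢·??
?♧·♠★·♧??
?♧♧♠♠♠♠??
?♧♧♧♠♧♧??
·█·♧♢·???
♧♧█♧♧·???

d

?????????
?????????
♠█♧♢♧♠█??
█♧♧♧♢·♠??
♧·♠♧★♧♧??
♧♧♠♠♠♠♠??
♧♧♧♠♧♧♧??
█·♧♢·????
♧█♧♧·????

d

?????????
?????????
█♧♢♧♠█♧??
♧♧♧♢·♠♠??
·♠♧·★♧♧??
♧♠♠♠♠♠♧??
♧♧♠♧♧♧█??
·♧♢·?????
█♧♧·?????

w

?????????
?????????
??♧♠♠█♧??
█♧♢♧♠█♧??
♧♧♧♢★♠♠??
·♠♧·♧♧♧??
♧♠♠♠♠♠♧??
♧♧♠♧♧♧█??
·♧♢·?????

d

?????????
?????????
?♧♠♠█♧♧??
♧♢♧♠█♧♠??
♧♧♢·★♠·??
♠♧·♧♧♧·??
♠♠♠♠♠♧·??
♧♠♧♧♧█???
♧♢·??????

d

?????????
?????????
♧♠♠█♧♧♠??
♢♧♠█♧♠♧??
♧♢·♠★·♧??
♧·♧♧♧·♠??
♠♠♠♠♧·♧??
♠♧♧♧█????
♢·???????

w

█████████
?????????
??♧█♧♧·??
♧♠♠█♧♧♠??
♢♧♠█★♠♧??
♧♢·♠♠·♧??
♧·♧♧♧·♠??
♠♠♠♠♧·♧??
♠♧♧♧█????

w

█████████
█████████
??♧♧♧█·??
??♧█♧♧·??
♧♠♠█★♧♠??
♢♧♠█♧♠♧??
♧♢·♠♠·♧??
♧·♧♧♧·♠??
♠♠♠♠♧·♧??

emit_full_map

???????????♧♧♧█·
???????????♧█♧♧·
?????????♧♠♠█★♧♠
??????♠█♧♢♧♠█♧♠♧
??????█♧♧♧♢·♠♠·♧
??????♧·♠♧·♧♧♧·♠
??????♧♧♠♠♠♠♠♧·♧
??????♧♧♧♠♧♧♧█??
?♠♢♢♢·█·♧♢·?????
?♧·♧·♧♧█♧♧·?????
?♧█♠♧♠♠♧♧♧♧?????
?♧♢·♢♧♠█♠♢·?????
?♧♧♧·♠♠♧·♧·?????
?♢♢♠█♠??????????
?♢♧♠·♧??????????
?♠♢♧♢♠??????????
?♠♠♧█♧??????????
?♠♧♧♠♧??????????
?♠·♧♠♠??????????
?♠♧♠♧·??????????
?♧·♧♧♧??????????
?♠♧♠♧·??????????
?♧♧·♧♧??????????
♢██·♧♧??????????
♢♠█·♢♠??????????
···♠♠♢??????????
♢♢♧♧♧·??????????
♠█·♢·█??????????
♧█♠·♧???????????


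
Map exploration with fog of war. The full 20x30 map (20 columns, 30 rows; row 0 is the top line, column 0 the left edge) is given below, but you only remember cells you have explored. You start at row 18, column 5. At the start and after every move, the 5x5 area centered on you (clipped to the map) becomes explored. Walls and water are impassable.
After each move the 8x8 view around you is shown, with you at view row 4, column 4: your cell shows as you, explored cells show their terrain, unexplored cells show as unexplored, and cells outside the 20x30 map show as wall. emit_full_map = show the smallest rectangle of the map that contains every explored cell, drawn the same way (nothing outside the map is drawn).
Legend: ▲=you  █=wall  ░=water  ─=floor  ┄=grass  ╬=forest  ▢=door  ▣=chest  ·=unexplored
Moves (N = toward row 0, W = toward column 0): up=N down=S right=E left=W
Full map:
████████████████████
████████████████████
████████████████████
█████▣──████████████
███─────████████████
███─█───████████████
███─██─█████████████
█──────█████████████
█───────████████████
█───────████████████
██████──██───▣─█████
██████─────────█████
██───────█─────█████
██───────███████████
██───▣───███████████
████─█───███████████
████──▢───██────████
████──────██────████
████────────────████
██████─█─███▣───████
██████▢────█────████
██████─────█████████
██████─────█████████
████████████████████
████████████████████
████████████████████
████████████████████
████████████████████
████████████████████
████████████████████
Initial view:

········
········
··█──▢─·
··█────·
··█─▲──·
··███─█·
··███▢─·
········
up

········
········
··█─█──·
··█──▢─·
··█─▲──·
··█────·
··███─█·
··███▢─·

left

········
········
··██─█──
··██──▢─
··██▲───
··██────
··████─█
···███▢─

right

········
········
·██─█──·
·██──▢─·
·██─▲──·
·██────·
·████─█·
··███▢─·

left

········
········
··██─█──
··██──▢─
··██▲───
··██────
··████─█
···███▢─

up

········
········
··───▣─·
··██─█──
··██▲─▢─
··██────
··██────
··████─█

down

········
··───▣─·
··██─█──
··██──▢─
··██▲───
··██────
··████─█
···███▢─

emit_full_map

───▣─·
██─█──
██──▢─
██▲───
██────
████─█
·███▢─

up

········
········
··───▣─·
··██─█──
··██▲─▢─
··██────
··██────
··████─█

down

········
··───▣─·
··██─█──
··██──▢─
··██▲───
··██────
··████─█
···███▢─

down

··───▣─·
··██─█──
··██──▢─
··██────
··██▲───
··████─█
··████▢─
········

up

········
··───▣─·
··██─█──
··██──▢─
··██▲───
··██────
··████─█
··████▢─


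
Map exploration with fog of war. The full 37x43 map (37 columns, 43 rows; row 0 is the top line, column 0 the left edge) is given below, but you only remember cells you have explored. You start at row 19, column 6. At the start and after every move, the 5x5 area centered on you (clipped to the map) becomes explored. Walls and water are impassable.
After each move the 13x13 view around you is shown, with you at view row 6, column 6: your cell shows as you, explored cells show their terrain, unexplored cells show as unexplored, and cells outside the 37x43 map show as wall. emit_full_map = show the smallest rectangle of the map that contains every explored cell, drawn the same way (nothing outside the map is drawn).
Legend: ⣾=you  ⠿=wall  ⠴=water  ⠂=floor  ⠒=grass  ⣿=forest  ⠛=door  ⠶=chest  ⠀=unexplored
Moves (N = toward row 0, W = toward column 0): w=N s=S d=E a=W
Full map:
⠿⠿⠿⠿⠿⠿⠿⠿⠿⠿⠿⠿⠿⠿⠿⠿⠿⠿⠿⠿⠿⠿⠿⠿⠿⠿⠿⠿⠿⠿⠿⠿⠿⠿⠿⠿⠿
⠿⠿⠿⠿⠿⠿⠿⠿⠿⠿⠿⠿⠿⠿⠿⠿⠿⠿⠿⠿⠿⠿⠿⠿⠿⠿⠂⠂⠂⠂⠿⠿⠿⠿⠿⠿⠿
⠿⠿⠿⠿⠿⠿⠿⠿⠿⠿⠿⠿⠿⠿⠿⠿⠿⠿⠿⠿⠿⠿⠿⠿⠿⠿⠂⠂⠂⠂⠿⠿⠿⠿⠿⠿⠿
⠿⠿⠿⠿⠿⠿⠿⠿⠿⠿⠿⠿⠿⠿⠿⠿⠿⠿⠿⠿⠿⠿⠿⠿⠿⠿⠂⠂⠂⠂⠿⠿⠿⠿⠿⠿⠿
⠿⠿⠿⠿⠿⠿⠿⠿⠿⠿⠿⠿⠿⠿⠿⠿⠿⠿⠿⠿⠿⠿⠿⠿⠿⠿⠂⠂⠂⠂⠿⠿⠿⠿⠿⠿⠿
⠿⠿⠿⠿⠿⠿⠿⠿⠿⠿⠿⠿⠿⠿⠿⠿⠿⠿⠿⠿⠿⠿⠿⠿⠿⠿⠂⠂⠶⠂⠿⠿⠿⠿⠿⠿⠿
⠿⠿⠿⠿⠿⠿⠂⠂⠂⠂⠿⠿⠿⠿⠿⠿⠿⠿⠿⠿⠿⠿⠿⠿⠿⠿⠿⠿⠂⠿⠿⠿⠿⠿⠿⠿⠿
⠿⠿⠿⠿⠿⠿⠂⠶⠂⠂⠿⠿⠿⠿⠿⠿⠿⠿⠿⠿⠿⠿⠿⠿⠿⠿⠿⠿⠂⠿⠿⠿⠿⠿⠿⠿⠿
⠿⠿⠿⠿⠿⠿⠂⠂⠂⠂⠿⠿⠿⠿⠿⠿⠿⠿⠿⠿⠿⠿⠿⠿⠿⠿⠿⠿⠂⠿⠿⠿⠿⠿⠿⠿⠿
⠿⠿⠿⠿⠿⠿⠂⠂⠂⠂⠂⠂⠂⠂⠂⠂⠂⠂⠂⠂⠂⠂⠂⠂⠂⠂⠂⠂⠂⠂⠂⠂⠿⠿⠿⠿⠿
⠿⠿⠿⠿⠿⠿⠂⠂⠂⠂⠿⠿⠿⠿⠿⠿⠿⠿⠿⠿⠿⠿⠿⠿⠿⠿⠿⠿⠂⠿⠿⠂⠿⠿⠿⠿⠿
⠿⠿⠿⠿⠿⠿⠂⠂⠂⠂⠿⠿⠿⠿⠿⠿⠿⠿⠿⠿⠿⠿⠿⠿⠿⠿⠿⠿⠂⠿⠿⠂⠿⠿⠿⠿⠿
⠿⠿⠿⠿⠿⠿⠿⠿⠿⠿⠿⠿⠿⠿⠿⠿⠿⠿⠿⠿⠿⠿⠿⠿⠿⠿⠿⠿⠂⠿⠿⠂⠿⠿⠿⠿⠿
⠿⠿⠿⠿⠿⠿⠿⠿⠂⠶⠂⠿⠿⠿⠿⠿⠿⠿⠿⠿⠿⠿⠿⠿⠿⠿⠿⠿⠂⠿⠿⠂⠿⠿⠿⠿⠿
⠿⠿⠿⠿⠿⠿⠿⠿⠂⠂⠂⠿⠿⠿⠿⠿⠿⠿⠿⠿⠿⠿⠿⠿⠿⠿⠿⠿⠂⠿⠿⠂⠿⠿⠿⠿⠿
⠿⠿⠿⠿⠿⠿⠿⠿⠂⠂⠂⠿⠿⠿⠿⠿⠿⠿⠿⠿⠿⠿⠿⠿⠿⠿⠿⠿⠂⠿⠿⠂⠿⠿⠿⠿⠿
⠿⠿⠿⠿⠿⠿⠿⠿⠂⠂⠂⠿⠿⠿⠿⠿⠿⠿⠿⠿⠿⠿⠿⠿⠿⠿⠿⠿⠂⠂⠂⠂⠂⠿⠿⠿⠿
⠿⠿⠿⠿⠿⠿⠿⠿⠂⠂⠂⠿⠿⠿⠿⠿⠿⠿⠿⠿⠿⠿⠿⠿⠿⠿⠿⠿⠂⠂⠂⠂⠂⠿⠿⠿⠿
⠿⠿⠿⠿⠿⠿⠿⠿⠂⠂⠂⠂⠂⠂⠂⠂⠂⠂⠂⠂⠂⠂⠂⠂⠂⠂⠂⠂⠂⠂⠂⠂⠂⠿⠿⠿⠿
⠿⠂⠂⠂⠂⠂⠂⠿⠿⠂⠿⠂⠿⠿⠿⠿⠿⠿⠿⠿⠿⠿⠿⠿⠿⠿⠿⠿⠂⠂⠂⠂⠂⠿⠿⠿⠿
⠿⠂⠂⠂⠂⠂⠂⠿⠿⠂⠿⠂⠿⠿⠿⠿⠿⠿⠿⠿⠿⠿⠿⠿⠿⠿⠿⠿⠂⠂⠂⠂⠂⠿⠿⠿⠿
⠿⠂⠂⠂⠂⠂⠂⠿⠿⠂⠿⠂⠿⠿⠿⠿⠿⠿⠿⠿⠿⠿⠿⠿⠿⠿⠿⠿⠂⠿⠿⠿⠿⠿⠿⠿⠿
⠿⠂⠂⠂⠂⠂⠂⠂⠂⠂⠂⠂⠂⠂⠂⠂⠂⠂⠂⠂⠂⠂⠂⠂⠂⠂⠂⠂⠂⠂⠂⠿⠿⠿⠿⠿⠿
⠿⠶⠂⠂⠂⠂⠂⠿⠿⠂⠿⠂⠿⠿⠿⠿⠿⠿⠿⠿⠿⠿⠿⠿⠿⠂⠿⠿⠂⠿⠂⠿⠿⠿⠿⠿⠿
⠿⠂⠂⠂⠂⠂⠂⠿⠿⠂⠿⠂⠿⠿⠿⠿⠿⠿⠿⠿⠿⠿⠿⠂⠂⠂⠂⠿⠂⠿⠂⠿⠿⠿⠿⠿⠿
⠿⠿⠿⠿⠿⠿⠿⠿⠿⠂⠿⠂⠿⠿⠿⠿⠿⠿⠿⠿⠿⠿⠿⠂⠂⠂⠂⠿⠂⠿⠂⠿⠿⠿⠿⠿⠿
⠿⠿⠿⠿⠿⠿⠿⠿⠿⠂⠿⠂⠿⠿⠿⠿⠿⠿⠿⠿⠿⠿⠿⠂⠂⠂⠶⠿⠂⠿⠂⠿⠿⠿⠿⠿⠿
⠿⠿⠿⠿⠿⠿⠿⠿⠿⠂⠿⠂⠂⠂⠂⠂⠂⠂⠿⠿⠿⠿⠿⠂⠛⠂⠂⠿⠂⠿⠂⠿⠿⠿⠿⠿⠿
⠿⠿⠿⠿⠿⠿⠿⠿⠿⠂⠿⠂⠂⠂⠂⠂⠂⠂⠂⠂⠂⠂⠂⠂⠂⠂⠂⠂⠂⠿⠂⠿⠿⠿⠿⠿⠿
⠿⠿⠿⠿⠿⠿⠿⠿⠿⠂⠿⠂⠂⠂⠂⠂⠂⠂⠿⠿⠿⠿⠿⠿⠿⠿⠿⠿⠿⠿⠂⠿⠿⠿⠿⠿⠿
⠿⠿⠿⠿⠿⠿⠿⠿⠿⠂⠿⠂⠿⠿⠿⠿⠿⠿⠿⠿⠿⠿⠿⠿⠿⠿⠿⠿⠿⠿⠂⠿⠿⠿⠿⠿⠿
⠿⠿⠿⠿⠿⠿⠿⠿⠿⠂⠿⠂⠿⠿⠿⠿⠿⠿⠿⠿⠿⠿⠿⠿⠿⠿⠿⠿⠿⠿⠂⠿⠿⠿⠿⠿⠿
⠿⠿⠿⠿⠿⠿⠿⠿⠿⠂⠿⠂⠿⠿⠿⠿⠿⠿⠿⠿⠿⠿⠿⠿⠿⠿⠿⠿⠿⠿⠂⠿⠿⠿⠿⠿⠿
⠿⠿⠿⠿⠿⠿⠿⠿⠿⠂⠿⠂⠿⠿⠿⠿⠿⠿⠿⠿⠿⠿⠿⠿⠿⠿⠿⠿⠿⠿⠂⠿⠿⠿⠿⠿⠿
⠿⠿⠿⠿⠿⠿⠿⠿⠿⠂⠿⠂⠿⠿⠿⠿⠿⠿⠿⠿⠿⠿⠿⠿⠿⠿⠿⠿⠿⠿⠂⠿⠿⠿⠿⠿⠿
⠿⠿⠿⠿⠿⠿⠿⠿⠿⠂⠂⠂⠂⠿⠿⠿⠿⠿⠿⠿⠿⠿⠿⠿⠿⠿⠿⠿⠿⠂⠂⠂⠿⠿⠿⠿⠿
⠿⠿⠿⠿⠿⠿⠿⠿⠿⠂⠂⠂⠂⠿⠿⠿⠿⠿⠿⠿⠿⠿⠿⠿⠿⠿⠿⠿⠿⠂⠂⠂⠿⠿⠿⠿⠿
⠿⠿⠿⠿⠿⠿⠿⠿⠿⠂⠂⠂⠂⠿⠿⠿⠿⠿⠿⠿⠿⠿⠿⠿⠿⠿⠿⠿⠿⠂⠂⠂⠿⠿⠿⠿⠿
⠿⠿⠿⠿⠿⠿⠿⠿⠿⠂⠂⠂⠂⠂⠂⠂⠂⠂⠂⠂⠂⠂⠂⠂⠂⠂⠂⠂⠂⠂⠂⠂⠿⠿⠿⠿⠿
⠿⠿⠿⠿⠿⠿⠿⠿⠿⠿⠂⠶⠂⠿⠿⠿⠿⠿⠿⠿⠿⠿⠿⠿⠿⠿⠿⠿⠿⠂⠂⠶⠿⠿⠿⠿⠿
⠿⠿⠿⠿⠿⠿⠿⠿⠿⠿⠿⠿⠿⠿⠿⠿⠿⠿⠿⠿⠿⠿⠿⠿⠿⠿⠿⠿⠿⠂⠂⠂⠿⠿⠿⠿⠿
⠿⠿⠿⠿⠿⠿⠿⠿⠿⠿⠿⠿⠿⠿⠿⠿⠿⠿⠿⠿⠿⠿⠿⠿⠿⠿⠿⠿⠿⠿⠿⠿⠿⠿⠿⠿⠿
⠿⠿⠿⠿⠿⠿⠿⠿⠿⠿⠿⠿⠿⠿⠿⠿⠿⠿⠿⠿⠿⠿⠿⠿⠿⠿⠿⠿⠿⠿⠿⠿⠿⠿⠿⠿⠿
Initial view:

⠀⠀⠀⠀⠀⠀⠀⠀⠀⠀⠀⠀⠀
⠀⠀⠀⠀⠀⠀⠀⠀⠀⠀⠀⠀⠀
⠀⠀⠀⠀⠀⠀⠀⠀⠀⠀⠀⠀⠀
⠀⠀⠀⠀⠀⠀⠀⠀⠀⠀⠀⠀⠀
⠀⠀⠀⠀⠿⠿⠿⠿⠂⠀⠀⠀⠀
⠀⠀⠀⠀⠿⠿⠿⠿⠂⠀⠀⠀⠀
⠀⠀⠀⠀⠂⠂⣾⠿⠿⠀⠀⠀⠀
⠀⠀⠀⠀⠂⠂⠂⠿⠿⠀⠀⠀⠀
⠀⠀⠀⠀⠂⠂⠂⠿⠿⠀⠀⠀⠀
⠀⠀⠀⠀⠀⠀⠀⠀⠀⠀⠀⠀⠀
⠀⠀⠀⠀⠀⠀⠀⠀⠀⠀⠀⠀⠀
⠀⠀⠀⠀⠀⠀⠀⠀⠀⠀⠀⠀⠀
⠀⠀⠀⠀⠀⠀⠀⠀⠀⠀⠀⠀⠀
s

⠀⠀⠀⠀⠀⠀⠀⠀⠀⠀⠀⠀⠀
⠀⠀⠀⠀⠀⠀⠀⠀⠀⠀⠀⠀⠀
⠀⠀⠀⠀⠀⠀⠀⠀⠀⠀⠀⠀⠀
⠀⠀⠀⠀⠿⠿⠿⠿⠂⠀⠀⠀⠀
⠀⠀⠀⠀⠿⠿⠿⠿⠂⠀⠀⠀⠀
⠀⠀⠀⠀⠂⠂⠂⠿⠿⠀⠀⠀⠀
⠀⠀⠀⠀⠂⠂⣾⠿⠿⠀⠀⠀⠀
⠀⠀⠀⠀⠂⠂⠂⠿⠿⠀⠀⠀⠀
⠀⠀⠀⠀⠂⠂⠂⠂⠂⠀⠀⠀⠀
⠀⠀⠀⠀⠀⠀⠀⠀⠀⠀⠀⠀⠀
⠀⠀⠀⠀⠀⠀⠀⠀⠀⠀⠀⠀⠀
⠀⠀⠀⠀⠀⠀⠀⠀⠀⠀⠀⠀⠀
⠀⠀⠀⠀⠀⠀⠀⠀⠀⠀⠀⠀⠀

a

⠿⠀⠀⠀⠀⠀⠀⠀⠀⠀⠀⠀⠀
⠿⠀⠀⠀⠀⠀⠀⠀⠀⠀⠀⠀⠀
⠿⠀⠀⠀⠀⠀⠀⠀⠀⠀⠀⠀⠀
⠿⠀⠀⠀⠀⠿⠿⠿⠿⠂⠀⠀⠀
⠿⠀⠀⠀⠿⠿⠿⠿⠿⠂⠀⠀⠀
⠿⠀⠀⠀⠂⠂⠂⠂⠿⠿⠀⠀⠀
⠿⠀⠀⠀⠂⠂⣾⠂⠿⠿⠀⠀⠀
⠿⠀⠀⠀⠂⠂⠂⠂⠿⠿⠀⠀⠀
⠿⠀⠀⠀⠂⠂⠂⠂⠂⠂⠀⠀⠀
⠿⠀⠀⠀⠀⠀⠀⠀⠀⠀⠀⠀⠀
⠿⠀⠀⠀⠀⠀⠀⠀⠀⠀⠀⠀⠀
⠿⠀⠀⠀⠀⠀⠀⠀⠀⠀⠀⠀⠀
⠿⠀⠀⠀⠀⠀⠀⠀⠀⠀⠀⠀⠀

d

⠀⠀⠀⠀⠀⠀⠀⠀⠀⠀⠀⠀⠀
⠀⠀⠀⠀⠀⠀⠀⠀⠀⠀⠀⠀⠀
⠀⠀⠀⠀⠀⠀⠀⠀⠀⠀⠀⠀⠀
⠀⠀⠀⠀⠿⠿⠿⠿⠂⠀⠀⠀⠀
⠀⠀⠀⠿⠿⠿⠿⠿⠂⠀⠀⠀⠀
⠀⠀⠀⠂⠂⠂⠂⠿⠿⠀⠀⠀⠀
⠀⠀⠀⠂⠂⠂⣾⠿⠿⠀⠀⠀⠀
⠀⠀⠀⠂⠂⠂⠂⠿⠿⠀⠀⠀⠀
⠀⠀⠀⠂⠂⠂⠂⠂⠂⠀⠀⠀⠀
⠀⠀⠀⠀⠀⠀⠀⠀⠀⠀⠀⠀⠀
⠀⠀⠀⠀⠀⠀⠀⠀⠀⠀⠀⠀⠀
⠀⠀⠀⠀⠀⠀⠀⠀⠀⠀⠀⠀⠀
⠀⠀⠀⠀⠀⠀⠀⠀⠀⠀⠀⠀⠀

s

⠀⠀⠀⠀⠀⠀⠀⠀⠀⠀⠀⠀⠀
⠀⠀⠀⠀⠀⠀⠀⠀⠀⠀⠀⠀⠀
⠀⠀⠀⠀⠿⠿⠿⠿⠂⠀⠀⠀⠀
⠀⠀⠀⠿⠿⠿⠿⠿⠂⠀⠀⠀⠀
⠀⠀⠀⠂⠂⠂⠂⠿⠿⠀⠀⠀⠀
⠀⠀⠀⠂⠂⠂⠂⠿⠿⠀⠀⠀⠀
⠀⠀⠀⠂⠂⠂⣾⠿⠿⠀⠀⠀⠀
⠀⠀⠀⠂⠂⠂⠂⠂⠂⠀⠀⠀⠀
⠀⠀⠀⠀⠂⠂⠂⠿⠿⠀⠀⠀⠀
⠀⠀⠀⠀⠀⠀⠀⠀⠀⠀⠀⠀⠀
⠀⠀⠀⠀⠀⠀⠀⠀⠀⠀⠀⠀⠀
⠀⠀⠀⠀⠀⠀⠀⠀⠀⠀⠀⠀⠀
⠀⠀⠀⠀⠀⠀⠀⠀⠀⠀⠀⠀⠀

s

⠀⠀⠀⠀⠀⠀⠀⠀⠀⠀⠀⠀⠀
⠀⠀⠀⠀⠿⠿⠿⠿⠂⠀⠀⠀⠀
⠀⠀⠀⠿⠿⠿⠿⠿⠂⠀⠀⠀⠀
⠀⠀⠀⠂⠂⠂⠂⠿⠿⠀⠀⠀⠀
⠀⠀⠀⠂⠂⠂⠂⠿⠿⠀⠀⠀⠀
⠀⠀⠀⠂⠂⠂⠂⠿⠿⠀⠀⠀⠀
⠀⠀⠀⠂⠂⠂⣾⠂⠂⠀⠀⠀⠀
⠀⠀⠀⠀⠂⠂⠂⠿⠿⠀⠀⠀⠀
⠀⠀⠀⠀⠂⠂⠂⠿⠿⠀⠀⠀⠀
⠀⠀⠀⠀⠀⠀⠀⠀⠀⠀⠀⠀⠀
⠀⠀⠀⠀⠀⠀⠀⠀⠀⠀⠀⠀⠀
⠀⠀⠀⠀⠀⠀⠀⠀⠀⠀⠀⠀⠀
⠀⠀⠀⠀⠀⠀⠀⠀⠀⠀⠀⠀⠀

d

⠀⠀⠀⠀⠀⠀⠀⠀⠀⠀⠀⠀⠀
⠀⠀⠀⠿⠿⠿⠿⠂⠀⠀⠀⠀⠀
⠀⠀⠿⠿⠿⠿⠿⠂⠀⠀⠀⠀⠀
⠀⠀⠂⠂⠂⠂⠿⠿⠀⠀⠀⠀⠀
⠀⠀⠂⠂⠂⠂⠿⠿⠂⠀⠀⠀⠀
⠀⠀⠂⠂⠂⠂⠿⠿⠂⠀⠀⠀⠀
⠀⠀⠂⠂⠂⠂⣾⠂⠂⠀⠀⠀⠀
⠀⠀⠀⠂⠂⠂⠿⠿⠂⠀⠀⠀⠀
⠀⠀⠀⠂⠂⠂⠿⠿⠂⠀⠀⠀⠀
⠀⠀⠀⠀⠀⠀⠀⠀⠀⠀⠀⠀⠀
⠀⠀⠀⠀⠀⠀⠀⠀⠀⠀⠀⠀⠀
⠀⠀⠀⠀⠀⠀⠀⠀⠀⠀⠀⠀⠀
⠀⠀⠀⠀⠀⠀⠀⠀⠀⠀⠀⠀⠀

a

⠀⠀⠀⠀⠀⠀⠀⠀⠀⠀⠀⠀⠀
⠀⠀⠀⠀⠿⠿⠿⠿⠂⠀⠀⠀⠀
⠀⠀⠀⠿⠿⠿⠿⠿⠂⠀⠀⠀⠀
⠀⠀⠀⠂⠂⠂⠂⠿⠿⠀⠀⠀⠀
⠀⠀⠀⠂⠂⠂⠂⠿⠿⠂⠀⠀⠀
⠀⠀⠀⠂⠂⠂⠂⠿⠿⠂⠀⠀⠀
⠀⠀⠀⠂⠂⠂⣾⠂⠂⠂⠀⠀⠀
⠀⠀⠀⠀⠂⠂⠂⠿⠿⠂⠀⠀⠀
⠀⠀⠀⠀⠂⠂⠂⠿⠿⠂⠀⠀⠀
⠀⠀⠀⠀⠀⠀⠀⠀⠀⠀⠀⠀⠀
⠀⠀⠀⠀⠀⠀⠀⠀⠀⠀⠀⠀⠀
⠀⠀⠀⠀⠀⠀⠀⠀⠀⠀⠀⠀⠀
⠀⠀⠀⠀⠀⠀⠀⠀⠀⠀⠀⠀⠀

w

⠀⠀⠀⠀⠀⠀⠀⠀⠀⠀⠀⠀⠀
⠀⠀⠀⠀⠀⠀⠀⠀⠀⠀⠀⠀⠀
⠀⠀⠀⠀⠿⠿⠿⠿⠂⠀⠀⠀⠀
⠀⠀⠀⠿⠿⠿⠿⠿⠂⠀⠀⠀⠀
⠀⠀⠀⠂⠂⠂⠂⠿⠿⠀⠀⠀⠀
⠀⠀⠀⠂⠂⠂⠂⠿⠿⠂⠀⠀⠀
⠀⠀⠀⠂⠂⠂⣾⠿⠿⠂⠀⠀⠀
⠀⠀⠀⠂⠂⠂⠂⠂⠂⠂⠀⠀⠀
⠀⠀⠀⠀⠂⠂⠂⠿⠿⠂⠀⠀⠀
⠀⠀⠀⠀⠂⠂⠂⠿⠿⠂⠀⠀⠀
⠀⠀⠀⠀⠀⠀⠀⠀⠀⠀⠀⠀⠀
⠀⠀⠀⠀⠀⠀⠀⠀⠀⠀⠀⠀⠀
⠀⠀⠀⠀⠀⠀⠀⠀⠀⠀⠀⠀⠀

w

⠀⠀⠀⠀⠀⠀⠀⠀⠀⠀⠀⠀⠀
⠀⠀⠀⠀⠀⠀⠀⠀⠀⠀⠀⠀⠀
⠀⠀⠀⠀⠀⠀⠀⠀⠀⠀⠀⠀⠀
⠀⠀⠀⠀⠿⠿⠿⠿⠂⠀⠀⠀⠀
⠀⠀⠀⠿⠿⠿⠿⠿⠂⠀⠀⠀⠀
⠀⠀⠀⠂⠂⠂⠂⠿⠿⠀⠀⠀⠀
⠀⠀⠀⠂⠂⠂⣾⠿⠿⠂⠀⠀⠀
⠀⠀⠀⠂⠂⠂⠂⠿⠿⠂⠀⠀⠀
⠀⠀⠀⠂⠂⠂⠂⠂⠂⠂⠀⠀⠀
⠀⠀⠀⠀⠂⠂⠂⠿⠿⠂⠀⠀⠀
⠀⠀⠀⠀⠂⠂⠂⠿⠿⠂⠀⠀⠀
⠀⠀⠀⠀⠀⠀⠀⠀⠀⠀⠀⠀⠀
⠀⠀⠀⠀⠀⠀⠀⠀⠀⠀⠀⠀⠀

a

⠿⠀⠀⠀⠀⠀⠀⠀⠀⠀⠀⠀⠀
⠿⠀⠀⠀⠀⠀⠀⠀⠀⠀⠀⠀⠀
⠿⠀⠀⠀⠀⠀⠀⠀⠀⠀⠀⠀⠀
⠿⠀⠀⠀⠀⠿⠿⠿⠿⠂⠀⠀⠀
⠿⠀⠀⠀⠿⠿⠿⠿⠿⠂⠀⠀⠀
⠿⠀⠀⠀⠂⠂⠂⠂⠿⠿⠀⠀⠀
⠿⠀⠀⠀⠂⠂⣾⠂⠿⠿⠂⠀⠀
⠿⠀⠀⠀⠂⠂⠂⠂⠿⠿⠂⠀⠀
⠿⠀⠀⠀⠂⠂⠂⠂⠂⠂⠂⠀⠀
⠿⠀⠀⠀⠀⠂⠂⠂⠿⠿⠂⠀⠀
⠿⠀⠀⠀⠀⠂⠂⠂⠿⠿⠂⠀⠀
⠿⠀⠀⠀⠀⠀⠀⠀⠀⠀⠀⠀⠀
⠿⠀⠀⠀⠀⠀⠀⠀⠀⠀⠀⠀⠀

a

⠿⠿⠀⠀⠀⠀⠀⠀⠀⠀⠀⠀⠀
⠿⠿⠀⠀⠀⠀⠀⠀⠀⠀⠀⠀⠀
⠿⠿⠀⠀⠀⠀⠀⠀⠀⠀⠀⠀⠀
⠿⠿⠀⠀⠀⠀⠿⠿⠿⠿⠂⠀⠀
⠿⠿⠀⠀⠿⠿⠿⠿⠿⠿⠂⠀⠀
⠿⠿⠀⠀⠂⠂⠂⠂⠂⠿⠿⠀⠀
⠿⠿⠀⠀⠂⠂⣾⠂⠂⠿⠿⠂⠀
⠿⠿⠀⠀⠂⠂⠂⠂⠂⠿⠿⠂⠀
⠿⠿⠀⠀⠂⠂⠂⠂⠂⠂⠂⠂⠀
⠿⠿⠀⠀⠀⠀⠂⠂⠂⠿⠿⠂⠀
⠿⠿⠀⠀⠀⠀⠂⠂⠂⠿⠿⠂⠀
⠿⠿⠀⠀⠀⠀⠀⠀⠀⠀⠀⠀⠀
⠿⠿⠀⠀⠀⠀⠀⠀⠀⠀⠀⠀⠀

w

⠿⠿⠀⠀⠀⠀⠀⠀⠀⠀⠀⠀⠀
⠿⠿⠀⠀⠀⠀⠀⠀⠀⠀⠀⠀⠀
⠿⠿⠀⠀⠀⠀⠀⠀⠀⠀⠀⠀⠀
⠿⠿⠀⠀⠀⠀⠀⠀⠀⠀⠀⠀⠀
⠿⠿⠀⠀⠿⠿⠿⠿⠿⠿⠂⠀⠀
⠿⠿⠀⠀⠿⠿⠿⠿⠿⠿⠂⠀⠀
⠿⠿⠀⠀⠂⠂⣾⠂⠂⠿⠿⠀⠀
⠿⠿⠀⠀⠂⠂⠂⠂⠂⠿⠿⠂⠀
⠿⠿⠀⠀⠂⠂⠂⠂⠂⠿⠿⠂⠀
⠿⠿⠀⠀⠂⠂⠂⠂⠂⠂⠂⠂⠀
⠿⠿⠀⠀⠀⠀⠂⠂⠂⠿⠿⠂⠀
⠿⠿⠀⠀⠀⠀⠂⠂⠂⠿⠿⠂⠀
⠿⠿⠀⠀⠀⠀⠀⠀⠀⠀⠀⠀⠀

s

⠿⠿⠀⠀⠀⠀⠀⠀⠀⠀⠀⠀⠀
⠿⠿⠀⠀⠀⠀⠀⠀⠀⠀⠀⠀⠀
⠿⠿⠀⠀⠀⠀⠀⠀⠀⠀⠀⠀⠀
⠿⠿⠀⠀⠿⠿⠿⠿⠿⠿⠂⠀⠀
⠿⠿⠀⠀⠿⠿⠿⠿⠿⠿⠂⠀⠀
⠿⠿⠀⠀⠂⠂⠂⠂⠂⠿⠿⠀⠀
⠿⠿⠀⠀⠂⠂⣾⠂⠂⠿⠿⠂⠀
⠿⠿⠀⠀⠂⠂⠂⠂⠂⠿⠿⠂⠀
⠿⠿⠀⠀⠂⠂⠂⠂⠂⠂⠂⠂⠀
⠿⠿⠀⠀⠀⠀⠂⠂⠂⠿⠿⠂⠀
⠿⠿⠀⠀⠀⠀⠂⠂⠂⠿⠿⠂⠀
⠿⠿⠀⠀⠀⠀⠀⠀⠀⠀⠀⠀⠀
⠿⠿⠀⠀⠀⠀⠀⠀⠀⠀⠀⠀⠀

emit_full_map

⠿⠿⠿⠿⠿⠿⠂⠀
⠿⠿⠿⠿⠿⠿⠂⠀
⠂⠂⠂⠂⠂⠿⠿⠀
⠂⠂⣾⠂⠂⠿⠿⠂
⠂⠂⠂⠂⠂⠿⠿⠂
⠂⠂⠂⠂⠂⠂⠂⠂
⠀⠀⠂⠂⠂⠿⠿⠂
⠀⠀⠂⠂⠂⠿⠿⠂

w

⠿⠿⠀⠀⠀⠀⠀⠀⠀⠀⠀⠀⠀
⠿⠿⠀⠀⠀⠀⠀⠀⠀⠀⠀⠀⠀
⠿⠿⠀⠀⠀⠀⠀⠀⠀⠀⠀⠀⠀
⠿⠿⠀⠀⠀⠀⠀⠀⠀⠀⠀⠀⠀
⠿⠿⠀⠀⠿⠿⠿⠿⠿⠿⠂⠀⠀
⠿⠿⠀⠀⠿⠿⠿⠿⠿⠿⠂⠀⠀
⠿⠿⠀⠀⠂⠂⣾⠂⠂⠿⠿⠀⠀
⠿⠿⠀⠀⠂⠂⠂⠂⠂⠿⠿⠂⠀
⠿⠿⠀⠀⠂⠂⠂⠂⠂⠿⠿⠂⠀
⠿⠿⠀⠀⠂⠂⠂⠂⠂⠂⠂⠂⠀
⠿⠿⠀⠀⠀⠀⠂⠂⠂⠿⠿⠂⠀
⠿⠿⠀⠀⠀⠀⠂⠂⠂⠿⠿⠂⠀
⠿⠿⠀⠀⠀⠀⠀⠀⠀⠀⠀⠀⠀

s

⠿⠿⠀⠀⠀⠀⠀⠀⠀⠀⠀⠀⠀
⠿⠿⠀⠀⠀⠀⠀⠀⠀⠀⠀⠀⠀
⠿⠿⠀⠀⠀⠀⠀⠀⠀⠀⠀⠀⠀
⠿⠿⠀⠀⠿⠿⠿⠿⠿⠿⠂⠀⠀
⠿⠿⠀⠀⠿⠿⠿⠿⠿⠿⠂⠀⠀
⠿⠿⠀⠀⠂⠂⠂⠂⠂⠿⠿⠀⠀
⠿⠿⠀⠀⠂⠂⣾⠂⠂⠿⠿⠂⠀
⠿⠿⠀⠀⠂⠂⠂⠂⠂⠿⠿⠂⠀
⠿⠿⠀⠀⠂⠂⠂⠂⠂⠂⠂⠂⠀
⠿⠿⠀⠀⠀⠀⠂⠂⠂⠿⠿⠂⠀
⠿⠿⠀⠀⠀⠀⠂⠂⠂⠿⠿⠂⠀
⠿⠿⠀⠀⠀⠀⠀⠀⠀⠀⠀⠀⠀
⠿⠿⠀⠀⠀⠀⠀⠀⠀⠀⠀⠀⠀

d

⠿⠀⠀⠀⠀⠀⠀⠀⠀⠀⠀⠀⠀
⠿⠀⠀⠀⠀⠀⠀⠀⠀⠀⠀⠀⠀
⠿⠀⠀⠀⠀⠀⠀⠀⠀⠀⠀⠀⠀
⠿⠀⠀⠿⠿⠿⠿⠿⠿⠂⠀⠀⠀
⠿⠀⠀⠿⠿⠿⠿⠿⠿⠂⠀⠀⠀
⠿⠀⠀⠂⠂⠂⠂⠂⠿⠿⠀⠀⠀
⠿⠀⠀⠂⠂⠂⣾⠂⠿⠿⠂⠀⠀
⠿⠀⠀⠂⠂⠂⠂⠂⠿⠿⠂⠀⠀
⠿⠀⠀⠂⠂⠂⠂⠂⠂⠂⠂⠀⠀
⠿⠀⠀⠀⠀⠂⠂⠂⠿⠿⠂⠀⠀
⠿⠀⠀⠀⠀⠂⠂⠂⠿⠿⠂⠀⠀
⠿⠀⠀⠀⠀⠀⠀⠀⠀⠀⠀⠀⠀
⠿⠀⠀⠀⠀⠀⠀⠀⠀⠀⠀⠀⠀
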